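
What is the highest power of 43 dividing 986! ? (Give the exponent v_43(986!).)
v_43(986!) = 22

Legendre's formula: v_p(n!) = Σ_{k ≥ 1} ⌊n / p^k⌋. For p = 43, n = 986, the terms are:
  ⌊986/43^1⌋ = ⌊986/43⌋ = 22
(the next term ⌊986/43^2⌋ = 0, terminating the sum). Summing: v_43(986!) = 22 = 22.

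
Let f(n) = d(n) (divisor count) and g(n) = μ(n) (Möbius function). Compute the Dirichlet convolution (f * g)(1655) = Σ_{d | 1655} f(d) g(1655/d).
(d * μ)(1655) = 1

Divisors of 1655: [1, 5, 331, 1655]. For each d | 1655:
  d = 1: d(1) · μ(1655/1) = 1 · 1 = 1
  d = 5: d(5) · μ(1655/5) = 2 · -1 = -2
  d = 331: d(331) · μ(1655/331) = 2 · -1 = -2
  d = 1655: d(1655) · μ(1655/1655) = 4 · 1 = 4
Summing: (d * μ)(1655) = 1 + -2 + -2 + 4 = 1.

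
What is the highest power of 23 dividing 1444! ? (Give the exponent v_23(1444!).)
v_23(1444!) = 64

Legendre's formula: v_p(n!) = Σ_{k ≥ 1} ⌊n / p^k⌋. For p = 23, n = 1444, the terms are:
  ⌊1444/23^1⌋ = ⌊1444/23⌋ = 62
  ⌊1444/23^2⌋ = ⌊1444/529⌋ = 2
(the next term ⌊1444/23^3⌋ = 0, terminating the sum). Summing: v_23(1444!) = 62 + 2 = 64.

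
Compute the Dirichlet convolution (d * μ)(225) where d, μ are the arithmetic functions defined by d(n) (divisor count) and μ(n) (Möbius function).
(d * μ)(225) = 1

Divisors of 225: [1, 3, 5, 9, 15, 25, 45, 75, 225]. For each d | 225:
  d = 1: d(1) · μ(225/1) = 1 · 0 = 0
  d = 3: d(3) · μ(225/3) = 2 · 0 = 0
  d = 5: d(5) · μ(225/5) = 2 · 0 = 0
  d = 9: d(9) · μ(225/9) = 3 · 0 = 0
  d = 15: d(15) · μ(225/15) = 4 · 1 = 4
  d = 25: d(25) · μ(225/25) = 3 · 0 = 0
  d = 45: d(45) · μ(225/45) = 6 · -1 = -6
  d = 75: d(75) · μ(225/75) = 6 · -1 = -6
  d = 225: d(225) · μ(225/225) = 9 · 1 = 9
Summing: (d * μ)(225) = 0 + 0 + 0 + 0 + 4 + 0 + -6 + -6 + 9 = 1.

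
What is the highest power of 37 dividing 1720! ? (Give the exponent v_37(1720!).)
v_37(1720!) = 47

Legendre's formula: v_p(n!) = Σ_{k ≥ 1} ⌊n / p^k⌋. For p = 37, n = 1720, the terms are:
  ⌊1720/37^1⌋ = ⌊1720/37⌋ = 46
  ⌊1720/37^2⌋ = ⌊1720/1369⌋ = 1
(the next term ⌊1720/37^3⌋ = 0, terminating the sum). Summing: v_37(1720!) = 46 + 1 = 47.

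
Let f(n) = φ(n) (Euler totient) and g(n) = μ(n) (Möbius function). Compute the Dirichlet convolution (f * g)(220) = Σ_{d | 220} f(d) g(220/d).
(φ * μ)(220) = 27

Divisors of 220: [1, 2, 4, 5, 10, 11, 20, 22, 44, 55, 110, 220]. For each d | 220:
  d = 1: φ(1) · μ(220/1) = 1 · 0 = 0
  d = 2: φ(2) · μ(220/2) = 1 · -1 = -1
  d = 4: φ(4) · μ(220/4) = 2 · 1 = 2
  d = 5: φ(5) · μ(220/5) = 4 · 0 = 0
  d = 10: φ(10) · μ(220/10) = 4 · 1 = 4
  d = 11: φ(11) · μ(220/11) = 10 · 0 = 0
  d = 20: φ(20) · μ(220/20) = 8 · -1 = -8
  d = 22: φ(22) · μ(220/22) = 10 · 1 = 10
  d = 44: φ(44) · μ(220/44) = 20 · -1 = -20
  d = 55: φ(55) · μ(220/55) = 40 · 0 = 0
  d = 110: φ(110) · μ(220/110) = 40 · -1 = -40
  d = 220: φ(220) · μ(220/220) = 80 · 1 = 80
Summing: (φ * μ)(220) = 0 + -1 + 2 + 0 + 4 + 0 + -8 + 10 + -20 + 0 + -40 + 80 = 27.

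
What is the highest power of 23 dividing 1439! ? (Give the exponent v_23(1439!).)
v_23(1439!) = 64

Legendre's formula: v_p(n!) = Σ_{k ≥ 1} ⌊n / p^k⌋. For p = 23, n = 1439, the terms are:
  ⌊1439/23^1⌋ = ⌊1439/23⌋ = 62
  ⌊1439/23^2⌋ = ⌊1439/529⌋ = 2
(the next term ⌊1439/23^3⌋ = 0, terminating the sum). Summing: v_23(1439!) = 62 + 2 = 64.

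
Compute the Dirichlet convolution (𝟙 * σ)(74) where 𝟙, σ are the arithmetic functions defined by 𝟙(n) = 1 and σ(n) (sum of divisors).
(𝟙 * σ)(74) = 156

Divisors of 74: [1, 2, 37, 74]. For each d | 74:
  d = 1: 𝟙(1) · σ(74/1) = 1 · 114 = 114
  d = 2: 𝟙(2) · σ(74/2) = 1 · 38 = 38
  d = 37: 𝟙(37) · σ(74/37) = 1 · 3 = 3
  d = 74: 𝟙(74) · σ(74/74) = 1 · 1 = 1
Summing: (𝟙 * σ)(74) = 114 + 38 + 3 + 1 = 156.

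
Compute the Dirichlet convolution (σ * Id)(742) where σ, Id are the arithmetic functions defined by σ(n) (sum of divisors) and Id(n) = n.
(σ * Id)(742) = 8025

Divisors of 742: [1, 2, 7, 14, 53, 106, 371, 742]. For each d | 742:
  d = 1: σ(1) · Id(742/1) = 1 · 742 = 742
  d = 2: σ(2) · Id(742/2) = 3 · 371 = 1113
  d = 7: σ(7) · Id(742/7) = 8 · 106 = 848
  d = 14: σ(14) · Id(742/14) = 24 · 53 = 1272
  d = 53: σ(53) · Id(742/53) = 54 · 14 = 756
  d = 106: σ(106) · Id(742/106) = 162 · 7 = 1134
  d = 371: σ(371) · Id(742/371) = 432 · 2 = 864
  d = 742: σ(742) · Id(742/742) = 1296 · 1 = 1296
Summing: (σ * Id)(742) = 742 + 1113 + 848 + 1272 + 756 + 1134 + 864 + 1296 = 8025.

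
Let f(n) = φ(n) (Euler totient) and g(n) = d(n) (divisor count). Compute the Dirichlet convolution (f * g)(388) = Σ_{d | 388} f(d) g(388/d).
(φ * d)(388) = 686

Divisors of 388: [1, 2, 4, 97, 194, 388]. For each d | 388:
  d = 1: φ(1) · d(388/1) = 1 · 6 = 6
  d = 2: φ(2) · d(388/2) = 1 · 4 = 4
  d = 4: φ(4) · d(388/4) = 2 · 2 = 4
  d = 97: φ(97) · d(388/97) = 96 · 3 = 288
  d = 194: φ(194) · d(388/194) = 96 · 2 = 192
  d = 388: φ(388) · d(388/388) = 192 · 1 = 192
Summing: (φ * d)(388) = 6 + 4 + 4 + 288 + 192 + 192 = 686.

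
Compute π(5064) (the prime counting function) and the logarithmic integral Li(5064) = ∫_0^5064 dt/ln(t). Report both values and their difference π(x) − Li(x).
π(5064) = 677;  Li(5064) ≈ 691.79;  π(x) − Li(x) ≈ -14.79.

Direct count of primes ≤ 5064 gives π(5064) = 677. Numerical evaluation of the logarithmic integral gives Li(5064) ≈ 691.79. The difference π(x) − Li(x) ≈ -14.79 is typically negative for small/moderate x (Li(x) overestimates), though Littlewood's theorem shows this sign changes infinitely often.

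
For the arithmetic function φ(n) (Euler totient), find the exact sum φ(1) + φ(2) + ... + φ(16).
Σ_{n ≤ 16} φ(n) = 80

Compute φ(n) for each 1 ≤ n ≤ 16: φ(1) = 1, φ(2) = 1, φ(3) = 2, φ(4) = 2, φ(5) = 4, φ(6) = 2, φ(7) = 6, φ(8) = 4, φ(9) = 6, φ(10) = 4, φ(11) = 10, φ(12) = 4, φ(13) = 12, φ(14) = 6, φ(15) = 8, φ(16) = 8. Summing all 16 values: 80. (Average order: Σ_{n ≤ x} φ(n) ~ (3/π²) x². For x = 16, (3/π²)·16² ≈ 77.81.)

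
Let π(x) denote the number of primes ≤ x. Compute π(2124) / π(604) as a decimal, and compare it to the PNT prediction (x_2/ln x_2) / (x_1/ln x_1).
π(2124)/π(604) = 319/110 ≈ 2.9000;  PNT prediction ≈ 2.9394.

π(604) = 110 and π(2124) = 319, so π(2124)/π(604) ≈ 2.9000. The PNT-predicted ratio is (2124/ln(2124)) / (604/ln(604)) ≈ 2.9394. The two agree to within a few percent, as expected.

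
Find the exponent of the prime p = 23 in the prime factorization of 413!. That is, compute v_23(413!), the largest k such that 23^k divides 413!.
v_23(413!) = 17

Legendre's formula: v_p(n!) = Σ_{k ≥ 1} ⌊n / p^k⌋. For p = 23, n = 413, the terms are:
  ⌊413/23^1⌋ = ⌊413/23⌋ = 17
(the next term ⌊413/23^2⌋ = 0, terminating the sum). Summing: v_23(413!) = 17 = 17.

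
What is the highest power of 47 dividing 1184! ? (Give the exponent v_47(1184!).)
v_47(1184!) = 25

Legendre's formula: v_p(n!) = Σ_{k ≥ 1} ⌊n / p^k⌋. For p = 47, n = 1184, the terms are:
  ⌊1184/47^1⌋ = ⌊1184/47⌋ = 25
(the next term ⌊1184/47^2⌋ = 0, terminating the sum). Summing: v_47(1184!) = 25 = 25.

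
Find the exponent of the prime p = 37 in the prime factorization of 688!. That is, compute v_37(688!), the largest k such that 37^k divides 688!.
v_37(688!) = 18

Legendre's formula: v_p(n!) = Σ_{k ≥ 1} ⌊n / p^k⌋. For p = 37, n = 688, the terms are:
  ⌊688/37^1⌋ = ⌊688/37⌋ = 18
(the next term ⌊688/37^2⌋ = 0, terminating the sum). Summing: v_37(688!) = 18 = 18.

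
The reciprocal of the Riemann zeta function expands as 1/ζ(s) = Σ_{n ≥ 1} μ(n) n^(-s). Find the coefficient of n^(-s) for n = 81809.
μ(81809) = 1

Factor n = 81809 = 7 · 13 · 29 · 31. μ(n) = 0 if any exponent ≥ 2 (not squarefree); otherwise μ(n) = (−1)^{ω(n)} where ω(n) is the number of distinct prime factors. Applying: μ(81809) = 1.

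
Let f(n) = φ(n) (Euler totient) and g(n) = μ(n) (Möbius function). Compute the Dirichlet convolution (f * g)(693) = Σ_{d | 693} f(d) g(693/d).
(φ * μ)(693) = 180

Divisors of 693: [1, 3, 7, 9, 11, 21, 33, 63, 77, 99, 231, 693]. For each d | 693:
  d = 1: φ(1) · μ(693/1) = 1 · 0 = 0
  d = 3: φ(3) · μ(693/3) = 2 · -1 = -2
  d = 7: φ(7) · μ(693/7) = 6 · 0 = 0
  d = 9: φ(9) · μ(693/9) = 6 · 1 = 6
  d = 11: φ(11) · μ(693/11) = 10 · 0 = 0
  d = 21: φ(21) · μ(693/21) = 12 · 1 = 12
  d = 33: φ(33) · μ(693/33) = 20 · 1 = 20
  d = 63: φ(63) · μ(693/63) = 36 · -1 = -36
  d = 77: φ(77) · μ(693/77) = 60 · 0 = 0
  d = 99: φ(99) · μ(693/99) = 60 · -1 = -60
  d = 231: φ(231) · μ(693/231) = 120 · -1 = -120
  d = 693: φ(693) · μ(693/693) = 360 · 1 = 360
Summing: (φ * μ)(693) = 0 + -2 + 0 + 6 + 0 + 12 + 20 + -36 + 0 + -60 + -120 + 360 = 180.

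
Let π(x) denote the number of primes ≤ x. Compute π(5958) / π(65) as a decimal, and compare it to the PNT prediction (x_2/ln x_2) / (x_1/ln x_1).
π(5958)/π(65) = 781/18 ≈ 43.3889;  PNT prediction ≈ 44.0185.

π(65) = 18 and π(5958) = 781, so π(5958)/π(65) ≈ 43.3889. The PNT-predicted ratio is (5958/ln(5958)) / (65/ln(65)) ≈ 44.0185. The two agree to within a few percent, as expected.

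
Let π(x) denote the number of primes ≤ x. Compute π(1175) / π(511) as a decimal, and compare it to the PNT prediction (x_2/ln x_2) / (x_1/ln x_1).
π(1175)/π(511) = 193/97 ≈ 1.9897;  PNT prediction ≈ 2.0286.

π(511) = 97 and π(1175) = 193, so π(1175)/π(511) ≈ 1.9897. The PNT-predicted ratio is (1175/ln(1175)) / (511/ln(511)) ≈ 2.0286. The two agree to within a few percent, as expected.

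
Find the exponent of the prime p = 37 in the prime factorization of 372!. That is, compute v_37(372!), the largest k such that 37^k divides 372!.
v_37(372!) = 10

Legendre's formula: v_p(n!) = Σ_{k ≥ 1} ⌊n / p^k⌋. For p = 37, n = 372, the terms are:
  ⌊372/37^1⌋ = ⌊372/37⌋ = 10
(the next term ⌊372/37^2⌋ = 0, terminating the sum). Summing: v_37(372!) = 10 = 10.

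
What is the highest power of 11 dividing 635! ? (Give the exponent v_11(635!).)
v_11(635!) = 62

Legendre's formula: v_p(n!) = Σ_{k ≥ 1} ⌊n / p^k⌋. For p = 11, n = 635, the terms are:
  ⌊635/11^1⌋ = ⌊635/11⌋ = 57
  ⌊635/11^2⌋ = ⌊635/121⌋ = 5
(the next term ⌊635/11^3⌋ = 0, terminating the sum). Summing: v_11(635!) = 57 + 5 = 62.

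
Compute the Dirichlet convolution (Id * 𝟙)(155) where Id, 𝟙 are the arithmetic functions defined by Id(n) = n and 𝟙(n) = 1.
(Id * 𝟙)(155) = 192

Divisors of 155: [1, 5, 31, 155]. For each d | 155:
  d = 1: Id(1) · 𝟙(155/1) = 1 · 1 = 1
  d = 5: Id(5) · 𝟙(155/5) = 5 · 1 = 5
  d = 31: Id(31) · 𝟙(155/31) = 31 · 1 = 31
  d = 155: Id(155) · 𝟙(155/155) = 155 · 1 = 155
Summing: (Id * 𝟙)(155) = 1 + 5 + 31 + 155 = 192.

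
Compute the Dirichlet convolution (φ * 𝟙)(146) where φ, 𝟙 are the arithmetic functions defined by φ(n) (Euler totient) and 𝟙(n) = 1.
(φ * 𝟙)(146) = 146

Divisors of 146: [1, 2, 73, 146]. For each d | 146:
  d = 1: φ(1) · 𝟙(146/1) = 1 · 1 = 1
  d = 2: φ(2) · 𝟙(146/2) = 1 · 1 = 1
  d = 73: φ(73) · 𝟙(146/73) = 72 · 1 = 72
  d = 146: φ(146) · 𝟙(146/146) = 72 · 1 = 72
Summing: (φ * 𝟙)(146) = 1 + 1 + 72 + 72 = 146.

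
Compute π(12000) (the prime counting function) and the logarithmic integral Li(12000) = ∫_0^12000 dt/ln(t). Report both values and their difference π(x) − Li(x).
π(12000) = 1438;  Li(12000) ≈ 1461.10;  π(x) − Li(x) ≈ -23.10.

Direct count of primes ≤ 12000 gives π(12000) = 1438. Numerical evaluation of the logarithmic integral gives Li(12000) ≈ 1461.10. The difference π(x) − Li(x) ≈ -23.10 is typically negative for small/moderate x (Li(x) overestimates), though Littlewood's theorem shows this sign changes infinitely often.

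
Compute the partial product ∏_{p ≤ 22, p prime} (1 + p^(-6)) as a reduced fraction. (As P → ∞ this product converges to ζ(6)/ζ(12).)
∏ = 10322827120806625262196014218/10149346788166965945179821977

The primes p ≤ 22 are [2, 3, 5, 7, 11, 13, 17, 19]. For each, (1 + 1/p^6) = (p^6 + 1)/p^6. Multiplying these fractions over p ∈ [2, 3, 5, 7, 11, 13, 17, 19] gives 10322827120806625262196014218/10149346788166965945179821977. (In the limit P → ∞ this tends to ζ(6)/ζ(12).)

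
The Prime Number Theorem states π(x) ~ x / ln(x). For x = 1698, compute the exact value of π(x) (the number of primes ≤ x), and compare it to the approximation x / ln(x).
π(1698) = 265;  x/ln(x) ≈ 228.31;  relative error ≈ 13.84%.

Directly count primes up to 1698: π(1698) = 265. The PNT approximation gives 1698/ln(1698) ≈ 1698/7.43721 ≈ 228.31. Relative error (π(x) − x/ln(x)) / π(x) ≈ 13.84%; the approximation is known to undercount slightly (Li(x) is a better estimate).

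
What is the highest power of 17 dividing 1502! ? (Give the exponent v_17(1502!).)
v_17(1502!) = 93

Legendre's formula: v_p(n!) = Σ_{k ≥ 1} ⌊n / p^k⌋. For p = 17, n = 1502, the terms are:
  ⌊1502/17^1⌋ = ⌊1502/17⌋ = 88
  ⌊1502/17^2⌋ = ⌊1502/289⌋ = 5
(the next term ⌊1502/17^3⌋ = 0, terminating the sum). Summing: v_17(1502!) = 88 + 5 = 93.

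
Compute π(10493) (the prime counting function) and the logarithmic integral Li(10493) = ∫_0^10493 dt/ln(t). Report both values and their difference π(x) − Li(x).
π(10493) = 1283;  Li(10493) ≈ 1299.52;  π(x) − Li(x) ≈ -16.52.

Direct count of primes ≤ 10493 gives π(10493) = 1283. Numerical evaluation of the logarithmic integral gives Li(10493) ≈ 1299.52. The difference π(x) − Li(x) ≈ -16.52 is typically negative for small/moderate x (Li(x) overestimates), though Littlewood's theorem shows this sign changes infinitely often.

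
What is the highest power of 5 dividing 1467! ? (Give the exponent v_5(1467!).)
v_5(1467!) = 364

Legendre's formula: v_p(n!) = Σ_{k ≥ 1} ⌊n / p^k⌋. For p = 5, n = 1467, the terms are:
  ⌊1467/5^1⌋ = ⌊1467/5⌋ = 293
  ⌊1467/5^2⌋ = ⌊1467/25⌋ = 58
  ⌊1467/5^3⌋ = ⌊1467/125⌋ = 11
  ⌊1467/5^4⌋ = ⌊1467/625⌋ = 2
(the next term ⌊1467/5^5⌋ = 0, terminating the sum). Summing: v_5(1467!) = 293 + 58 + 11 + 2 = 364.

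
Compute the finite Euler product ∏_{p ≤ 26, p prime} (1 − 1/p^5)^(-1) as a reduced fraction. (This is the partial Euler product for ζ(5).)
∏ = 582482264223124461788463317320875/561738592476112179351889397970176

The primes p ≤ 26 are [2, 3, 5, 7, 11, 13, 17, 19, 23]. For each prime, (1 − 1/p^5)^(-1) = p^5 / (p^5 − 1). The product is (1 − 1/2^5)^(-1), (1 − 1/3^5)^(-1), (1 − 1/5^5)^(-1), (1 − 1/7^5)^(-1), (1 − 1/11^5)^(-1), (1 − 1/13^5)^(-1), (1 − 1/17^5)^(-1), (1 − 1/19^5)^(-1), (1 − 1/23^5)^(-1) = ∏ p^5 / (p^5 − 1) = 582482264223124461788463317320875/561738592476112179351889397970176.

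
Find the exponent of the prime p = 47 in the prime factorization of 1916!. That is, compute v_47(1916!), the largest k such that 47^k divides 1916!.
v_47(1916!) = 40

Legendre's formula: v_p(n!) = Σ_{k ≥ 1} ⌊n / p^k⌋. For p = 47, n = 1916, the terms are:
  ⌊1916/47^1⌋ = ⌊1916/47⌋ = 40
(the next term ⌊1916/47^2⌋ = 0, terminating the sum). Summing: v_47(1916!) = 40 = 40.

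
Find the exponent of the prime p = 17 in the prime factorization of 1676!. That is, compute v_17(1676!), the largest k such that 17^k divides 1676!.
v_17(1676!) = 103

Legendre's formula: v_p(n!) = Σ_{k ≥ 1} ⌊n / p^k⌋. For p = 17, n = 1676, the terms are:
  ⌊1676/17^1⌋ = ⌊1676/17⌋ = 98
  ⌊1676/17^2⌋ = ⌊1676/289⌋ = 5
(the next term ⌊1676/17^3⌋ = 0, terminating the sum). Summing: v_17(1676!) = 98 + 5 = 103.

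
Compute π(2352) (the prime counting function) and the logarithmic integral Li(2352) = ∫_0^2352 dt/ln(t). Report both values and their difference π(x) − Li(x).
π(2352) = 349;  Li(2352) ≈ 360.62;  π(x) − Li(x) ≈ -11.62.

Direct count of primes ≤ 2352 gives π(2352) = 349. Numerical evaluation of the logarithmic integral gives Li(2352) ≈ 360.62. The difference π(x) − Li(x) ≈ -11.62 is typically negative for small/moderate x (Li(x) overestimates), though Littlewood's theorem shows this sign changes infinitely often.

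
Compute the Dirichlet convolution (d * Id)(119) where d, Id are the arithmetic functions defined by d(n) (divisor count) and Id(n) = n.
(d * Id)(119) = 171

Divisors of 119: [1, 7, 17, 119]. For each d | 119:
  d = 1: d(1) · Id(119/1) = 1 · 119 = 119
  d = 7: d(7) · Id(119/7) = 2 · 17 = 34
  d = 17: d(17) · Id(119/17) = 2 · 7 = 14
  d = 119: d(119) · Id(119/119) = 4 · 1 = 4
Summing: (d * Id)(119) = 119 + 34 + 14 + 4 = 171.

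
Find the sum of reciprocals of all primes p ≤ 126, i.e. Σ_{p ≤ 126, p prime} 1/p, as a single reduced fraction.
Σ 1/p = 58472171373748331322981543916880425472323867753/31610054640417607788145206291543662493274686990

π(126) = 30, so the primes ≤ 126 are [2, 3, 5, 7, 11, 13, 17, 19, 23, 29, 31, 37, 41, 43, 47, 53, 59, 61, 67, 71, 73, 79, 83, 89, 97, 101, 103, 107, 109, 113]. Summing 1/p over these primes: 58472171373748331322981543916880425472323867753/31610054640417607788145206291543662493274686990 ≈ 1.8498. Mertens estimate ln ln(126) + 0.2615 ≈ 1.8376.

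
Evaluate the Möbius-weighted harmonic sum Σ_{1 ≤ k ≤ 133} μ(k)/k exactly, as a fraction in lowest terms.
Σ μ(k)/k = -328286069145432606104772534998723752556837640821/525896479052627740771371797072411912900610967452630

Values of μ(k) for 1 ≤ k ≤ 133: μ(1) = 1, μ(2) = -1, μ(3) = -1, μ(5) = -1, μ(6) = 1, μ(7) = -1, μ(10) = 1, μ(11) = -1, μ(13) = -1, μ(14) = 1, μ(15) = 1, μ(17) = -1, μ(19) = -1, μ(21) = 1, μ(22) = 1, μ(23) = -1, μ(26) = 1, μ(29) = -1, μ(30) = -1, μ(31) = -1, μ(33) = 1, μ(34) = 1, μ(35) = 1, μ(37) = -1, μ(38) = 1, μ(39) = 1, μ(41) = -1, μ(42) = -1, μ(43) = -1, μ(46) = 1, μ(47) = -1, μ(51) = 1, μ(53) = -1, μ(55) = 1, μ(57) = 1, μ(58) = 1, μ(59) = -1, μ(61) = -1, μ(62) = 1, μ(65) = 1, μ(66) = -1, μ(67) = -1, μ(69) = 1, μ(70) = -1, μ(71) = -1, μ(73) = -1, μ(74) = 1, μ(77) = 1, μ(78) = -1, μ(79) = -1, μ(82) = 1, μ(83) = -1, μ(85) = 1, μ(86) = 1, μ(87) = 1, μ(89) = -1, μ(91) = 1, μ(93) = 1, μ(94) = 1, μ(95) = 1, μ(97) = -1, μ(101) = -1, μ(102) = -1, μ(103) = -1, μ(105) = -1, μ(106) = 1, μ(107) = -1, μ(109) = -1, μ(110) = -1, μ(111) = 1, μ(113) = -1, μ(114) = -1, μ(115) = 1, μ(118) = 1, μ(119) = 1, μ(122) = 1, μ(123) = 1, μ(127) = -1, μ(129) = 1, μ(130) = -1, μ(131) = -1, μ(133) = 1, with μ = 0 on non-squarefree integers. Summing μ(k)/k for k where μ(k) ≠ 0 gives -328286069145432606104772534998723752556837640821/525896479052627740771371797072411912900610967452630 ≈ -0.0006. (PNT ⟺ this sum → 0 as n → ∞.)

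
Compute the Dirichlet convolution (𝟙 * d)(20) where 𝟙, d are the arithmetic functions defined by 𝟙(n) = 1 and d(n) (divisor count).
(𝟙 * d)(20) = 18

Divisors of 20: [1, 2, 4, 5, 10, 20]. For each d | 20:
  d = 1: 𝟙(1) · d(20/1) = 1 · 6 = 6
  d = 2: 𝟙(2) · d(20/2) = 1 · 4 = 4
  d = 4: 𝟙(4) · d(20/4) = 1 · 2 = 2
  d = 5: 𝟙(5) · d(20/5) = 1 · 3 = 3
  d = 10: 𝟙(10) · d(20/10) = 1 · 2 = 2
  d = 20: 𝟙(20) · d(20/20) = 1 · 1 = 1
Summing: (𝟙 * d)(20) = 6 + 4 + 2 + 3 + 2 + 1 = 18.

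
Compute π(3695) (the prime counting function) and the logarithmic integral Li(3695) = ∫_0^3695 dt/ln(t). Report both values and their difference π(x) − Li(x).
π(3695) = 515;  Li(3695) ≈ 528.42;  π(x) − Li(x) ≈ -13.42.

Direct count of primes ≤ 3695 gives π(3695) = 515. Numerical evaluation of the logarithmic integral gives Li(3695) ≈ 528.42. The difference π(x) − Li(x) ≈ -13.42 is typically negative for small/moderate x (Li(x) overestimates), though Littlewood's theorem shows this sign changes infinitely often.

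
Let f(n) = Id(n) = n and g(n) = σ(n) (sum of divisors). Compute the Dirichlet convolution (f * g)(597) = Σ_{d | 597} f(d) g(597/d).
(Id * σ)(597) = 2793

Divisors of 597: [1, 3, 199, 597]. For each d | 597:
  d = 1: Id(1) · σ(597/1) = 1 · 800 = 800
  d = 3: Id(3) · σ(597/3) = 3 · 200 = 600
  d = 199: Id(199) · σ(597/199) = 199 · 4 = 796
  d = 597: Id(597) · σ(597/597) = 597 · 1 = 597
Summing: (Id * σ)(597) = 800 + 600 + 796 + 597 = 2793.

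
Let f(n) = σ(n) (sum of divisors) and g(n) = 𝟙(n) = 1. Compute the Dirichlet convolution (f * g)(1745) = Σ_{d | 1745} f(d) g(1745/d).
(σ * 𝟙)(1745) = 2457

Divisors of 1745: [1, 5, 349, 1745]. For each d | 1745:
  d = 1: σ(1) · 𝟙(1745/1) = 1 · 1 = 1
  d = 5: σ(5) · 𝟙(1745/5) = 6 · 1 = 6
  d = 349: σ(349) · 𝟙(1745/349) = 350 · 1 = 350
  d = 1745: σ(1745) · 𝟙(1745/1745) = 2100 · 1 = 2100
Summing: (σ * 𝟙)(1745) = 1 + 6 + 350 + 2100 = 2457.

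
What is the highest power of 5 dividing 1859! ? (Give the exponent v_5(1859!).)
v_5(1859!) = 461

Legendre's formula: v_p(n!) = Σ_{k ≥ 1} ⌊n / p^k⌋. For p = 5, n = 1859, the terms are:
  ⌊1859/5^1⌋ = ⌊1859/5⌋ = 371
  ⌊1859/5^2⌋ = ⌊1859/25⌋ = 74
  ⌊1859/5^3⌋ = ⌊1859/125⌋ = 14
  ⌊1859/5^4⌋ = ⌊1859/625⌋ = 2
(the next term ⌊1859/5^5⌋ = 0, terminating the sum). Summing: v_5(1859!) = 371 + 74 + 14 + 2 = 461.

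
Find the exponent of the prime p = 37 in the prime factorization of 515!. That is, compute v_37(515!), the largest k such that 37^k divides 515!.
v_37(515!) = 13

Legendre's formula: v_p(n!) = Σ_{k ≥ 1} ⌊n / p^k⌋. For p = 37, n = 515, the terms are:
  ⌊515/37^1⌋ = ⌊515/37⌋ = 13
(the next term ⌊515/37^2⌋ = 0, terminating the sum). Summing: v_37(515!) = 13 = 13.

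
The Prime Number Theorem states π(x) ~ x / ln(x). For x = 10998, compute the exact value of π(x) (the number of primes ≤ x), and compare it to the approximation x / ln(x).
π(10998) = 1335;  x/ln(x) ≈ 1181.89;  relative error ≈ 11.47%.

Directly count primes up to 10998: π(10998) = 1335. The PNT approximation gives 10998/ln(10998) ≈ 10998/9.30547 ≈ 1181.89. Relative error (π(x) − x/ln(x)) / π(x) ≈ 11.47%; the approximation is known to undercount slightly (Li(x) is a better estimate).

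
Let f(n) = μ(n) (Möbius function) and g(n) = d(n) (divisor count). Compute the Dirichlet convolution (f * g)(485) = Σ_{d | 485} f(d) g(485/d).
(μ * d)(485) = 1

Divisors of 485: [1, 5, 97, 485]. For each d | 485:
  d = 1: μ(1) · d(485/1) = 1 · 4 = 4
  d = 5: μ(5) · d(485/5) = -1 · 2 = -2
  d = 97: μ(97) · d(485/97) = -1 · 2 = -2
  d = 485: μ(485) · d(485/485) = 1 · 1 = 1
Summing: (μ * d)(485) = 4 + -2 + -2 + 1 = 1.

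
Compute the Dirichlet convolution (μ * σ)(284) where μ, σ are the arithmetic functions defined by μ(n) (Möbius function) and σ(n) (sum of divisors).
(μ * σ)(284) = 284

Divisors of 284: [1, 2, 4, 71, 142, 284]. For each d | 284:
  d = 1: μ(1) · σ(284/1) = 1 · 504 = 504
  d = 2: μ(2) · σ(284/2) = -1 · 216 = -216
  d = 4: μ(4) · σ(284/4) = 0 · 72 = 0
  d = 71: μ(71) · σ(284/71) = -1 · 7 = -7
  d = 142: μ(142) · σ(284/142) = 1 · 3 = 3
  d = 284: μ(284) · σ(284/284) = 0 · 1 = 0
Summing: (μ * σ)(284) = 504 + -216 + 0 + -7 + 3 + 0 = 284.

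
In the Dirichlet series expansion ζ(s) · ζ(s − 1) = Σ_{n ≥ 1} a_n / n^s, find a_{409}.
σ(409) = 410

In the product (Σ m^0/m^s)(Σ k / k^s) = Σ (Σ_{d | n} d) / n^s, the coefficient of 1/n^s is σ(n) = Σ_{d | n} d. For n = 409, divisors are [1, 409]; summing: σ(409) = 410.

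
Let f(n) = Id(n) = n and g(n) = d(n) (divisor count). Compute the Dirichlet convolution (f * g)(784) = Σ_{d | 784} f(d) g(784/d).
(Id * d)(784) = 3762

Divisors of 784: [1, 2, 4, 7, 8, 14, 16, 28, 49, 56, 98, 112, 196, 392, 784]. For each d | 784:
  d = 1: Id(1) · d(784/1) = 1 · 15 = 15
  d = 2: Id(2) · d(784/2) = 2 · 12 = 24
  d = 4: Id(4) · d(784/4) = 4 · 9 = 36
  d = 7: Id(7) · d(784/7) = 7 · 10 = 70
  d = 8: Id(8) · d(784/8) = 8 · 6 = 48
  d = 14: Id(14) · d(784/14) = 14 · 8 = 112
  d = 16: Id(16) · d(784/16) = 16 · 3 = 48
  d = 28: Id(28) · d(784/28) = 28 · 6 = 168
  d = 49: Id(49) · d(784/49) = 49 · 5 = 245
  d = 56: Id(56) · d(784/56) = 56 · 4 = 224
  d = 98: Id(98) · d(784/98) = 98 · 4 = 392
  d = 112: Id(112) · d(784/112) = 112 · 2 = 224
  d = 196: Id(196) · d(784/196) = 196 · 3 = 588
  d = 392: Id(392) · d(784/392) = 392 · 2 = 784
  d = 784: Id(784) · d(784/784) = 784 · 1 = 784
Summing: (Id * d)(784) = 15 + 24 + 36 + 70 + 48 + 112 + 48 + 168 + 245 + 224 + 392 + 224 + 588 + 784 + 784 = 3762.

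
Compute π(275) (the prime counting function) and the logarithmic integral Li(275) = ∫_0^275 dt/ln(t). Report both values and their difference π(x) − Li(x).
π(275) = 58;  Li(275) ≈ 63.92;  π(x) − Li(x) ≈ -5.92.

Direct count of primes ≤ 275 gives π(275) = 58. Numerical evaluation of the logarithmic integral gives Li(275) ≈ 63.92. The difference π(x) − Li(x) ≈ -5.92 is typically negative for small/moderate x (Li(x) overestimates), though Littlewood's theorem shows this sign changes infinitely often.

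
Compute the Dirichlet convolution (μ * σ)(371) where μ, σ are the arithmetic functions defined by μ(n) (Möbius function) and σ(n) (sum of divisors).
(μ * σ)(371) = 371

Divisors of 371: [1, 7, 53, 371]. For each d | 371:
  d = 1: μ(1) · σ(371/1) = 1 · 432 = 432
  d = 7: μ(7) · σ(371/7) = -1 · 54 = -54
  d = 53: μ(53) · σ(371/53) = -1 · 8 = -8
  d = 371: μ(371) · σ(371/371) = 1 · 1 = 1
Summing: (μ * σ)(371) = 432 + -54 + -8 + 1 = 371.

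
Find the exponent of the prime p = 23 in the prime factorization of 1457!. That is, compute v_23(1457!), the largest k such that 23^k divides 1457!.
v_23(1457!) = 65

Legendre's formula: v_p(n!) = Σ_{k ≥ 1} ⌊n / p^k⌋. For p = 23, n = 1457, the terms are:
  ⌊1457/23^1⌋ = ⌊1457/23⌋ = 63
  ⌊1457/23^2⌋ = ⌊1457/529⌋ = 2
(the next term ⌊1457/23^3⌋ = 0, terminating the sum). Summing: v_23(1457!) = 63 + 2 = 65.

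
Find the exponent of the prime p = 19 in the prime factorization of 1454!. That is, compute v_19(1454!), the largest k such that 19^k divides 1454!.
v_19(1454!) = 80

Legendre's formula: v_p(n!) = Σ_{k ≥ 1} ⌊n / p^k⌋. For p = 19, n = 1454, the terms are:
  ⌊1454/19^1⌋ = ⌊1454/19⌋ = 76
  ⌊1454/19^2⌋ = ⌊1454/361⌋ = 4
(the next term ⌊1454/19^3⌋ = 0, terminating the sum). Summing: v_19(1454!) = 76 + 4 = 80.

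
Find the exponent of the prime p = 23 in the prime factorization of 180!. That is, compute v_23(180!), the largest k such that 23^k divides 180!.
v_23(180!) = 7

Legendre's formula: v_p(n!) = Σ_{k ≥ 1} ⌊n / p^k⌋. For p = 23, n = 180, the terms are:
  ⌊180/23^1⌋ = ⌊180/23⌋ = 7
(the next term ⌊180/23^2⌋ = 0, terminating the sum). Summing: v_23(180!) = 7 = 7.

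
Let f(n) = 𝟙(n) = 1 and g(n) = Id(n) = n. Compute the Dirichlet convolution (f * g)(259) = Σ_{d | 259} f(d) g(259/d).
(𝟙 * Id)(259) = 304

Divisors of 259: [1, 7, 37, 259]. For each d | 259:
  d = 1: 𝟙(1) · Id(259/1) = 1 · 259 = 259
  d = 7: 𝟙(7) · Id(259/7) = 1 · 37 = 37
  d = 37: 𝟙(37) · Id(259/37) = 1 · 7 = 7
  d = 259: 𝟙(259) · Id(259/259) = 1 · 1 = 1
Summing: (𝟙 * Id)(259) = 259 + 37 + 7 + 1 = 304.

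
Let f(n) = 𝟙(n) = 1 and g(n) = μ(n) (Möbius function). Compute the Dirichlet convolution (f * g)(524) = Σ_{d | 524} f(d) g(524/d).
(𝟙 * μ)(524) = 0

Divisors of 524: [1, 2, 4, 131, 262, 524]. For each d | 524:
  d = 1: 𝟙(1) · μ(524/1) = 1 · 0 = 0
  d = 2: 𝟙(2) · μ(524/2) = 1 · 1 = 1
  d = 4: 𝟙(4) · μ(524/4) = 1 · -1 = -1
  d = 131: 𝟙(131) · μ(524/131) = 1 · 0 = 0
  d = 262: 𝟙(262) · μ(524/262) = 1 · -1 = -1
  d = 524: 𝟙(524) · μ(524/524) = 1 · 1 = 1
Summing: (𝟙 * μ)(524) = 0 + 1 + -1 + 0 + -1 + 1 = 0.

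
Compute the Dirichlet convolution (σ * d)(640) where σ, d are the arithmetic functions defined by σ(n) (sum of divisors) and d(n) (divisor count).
(σ * d)(640) = 7744

Divisors of 640: [1, 2, 4, 5, 8, 10, 16, 20, 32, 40, 64, 80, 128, 160, 320, 640]. For each d | 640:
  d = 1: σ(1) · d(640/1) = 1 · 16 = 16
  d = 2: σ(2) · d(640/2) = 3 · 14 = 42
  d = 4: σ(4) · d(640/4) = 7 · 12 = 84
  d = 5: σ(5) · d(640/5) = 6 · 8 = 48
  d = 8: σ(8) · d(640/8) = 15 · 10 = 150
  d = 10: σ(10) · d(640/10) = 18 · 7 = 126
  d = 16: σ(16) · d(640/16) = 31 · 8 = 248
  d = 20: σ(20) · d(640/20) = 42 · 6 = 252
  d = 32: σ(32) · d(640/32) = 63 · 6 = 378
  d = 40: σ(40) · d(640/40) = 90 · 5 = 450
  d = 64: σ(64) · d(640/64) = 127 · 4 = 508
  d = 80: σ(80) · d(640/80) = 186 · 4 = 744
  d = 128: σ(128) · d(640/128) = 255 · 2 = 510
  d = 160: σ(160) · d(640/160) = 378 · 3 = 1134
  d = 320: σ(320) · d(640/320) = 762 · 2 = 1524
  d = 640: σ(640) · d(640/640) = 1530 · 1 = 1530
Summing: (σ * d)(640) = 16 + 42 + 84 + 48 + 150 + 126 + 248 + 252 + 378 + 450 + 508 + 744 + 510 + 1134 + 1524 + 1530 = 7744.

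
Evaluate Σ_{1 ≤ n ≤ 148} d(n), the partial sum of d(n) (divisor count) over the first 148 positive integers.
Σ_{n ≤ 148} d(n) = 766

Compute d(n) for each 1 ≤ n ≤ 148: d(1) = 1, d(2) = 2, d(3) = 2, d(4) = 3, d(5) = 2, d(6) = 4, d(7) = 2, d(8) = 4, d(9) = 3, d(10) = 4, d(11) = 2, d(12) = 6, d(13) = 2, d(14) = 4, d(15) = 4, d(16) = 5, d(17) = 2, d(18) = 6, d(19) = 2, d(20) = 6, d(21) = 4, d(22) = 4, d(23) = 2, d(24) = 8, d(25) = 3, d(26) = 4, d(27) = 4, d(28) = 6, d(29) = 2, d(30) = 8, d(31) = 2, d(32) = 6, d(33) = 4, d(34) = 4, d(35) = 4, d(36) = 9, d(37) = 2, d(38) = 4, d(39) = 4, d(40) = 8, d(41) = 2, d(42) = 8, d(43) = 2, d(44) = 6, d(45) = 6, d(46) = 4, d(47) = 2, d(48) = 10, d(49) = 3, d(50) = 6, d(51) = 4, d(52) = 6, d(53) = 2, d(54) = 8, d(55) = 4, d(56) = 8, d(57) = 4, d(58) = 4, d(59) = 2, d(60) = 12, d(61) = 2, d(62) = 4, d(63) = 6, d(64) = 7, d(65) = 4, d(66) = 8, d(67) = 2, d(68) = 6, d(69) = 4, d(70) = 8, d(71) = 2, d(72) = 12, d(73) = 2, d(74) = 4, d(75) = 6, d(76) = 6, d(77) = 4, d(78) = 8, d(79) = 2, d(80) = 10, d(81) = 5, d(82) = 4, d(83) = 2, d(84) = 12, d(85) = 4, d(86) = 4, d(87) = 4, d(88) = 8, d(89) = 2, d(90) = 12, d(91) = 4, d(92) = 6, d(93) = 4, d(94) = 4, d(95) = 4, d(96) = 12, d(97) = 2, d(98) = 6, d(99) = 6, d(100) = 9, d(101) = 2, d(102) = 8, d(103) = 2, d(104) = 8, d(105) = 8, d(106) = 4, d(107) = 2, d(108) = 12, d(109) = 2, d(110) = 8, d(111) = 4, d(112) = 10, d(113) = 2, d(114) = 8, d(115) = 4, d(116) = 6, d(117) = 6, d(118) = 4, d(119) = 4, d(120) = 16, d(121) = 3, d(122) = 4, d(123) = 4, d(124) = 6, d(125) = 4, d(126) = 12, d(127) = 2, d(128) = 8, d(129) = 4, d(130) = 8, d(131) = 2, d(132) = 12, d(133) = 4, d(134) = 4, d(135) = 8, d(136) = 8, d(137) = 2, d(138) = 8, d(139) = 2, d(140) = 12, d(141) = 4, d(142) = 4, d(143) = 4, d(144) = 15, d(145) = 4, d(146) = 4, d(147) = 6, d(148) = 6. Summing all 148 values: 766. (Dirichlet's divisor formula: Σ_{n ≤ x} d(n) = x ln(x) + (2γ − 1) x + O(√x). For x = 148, the asymptotic estimate is ≈ 762.44.)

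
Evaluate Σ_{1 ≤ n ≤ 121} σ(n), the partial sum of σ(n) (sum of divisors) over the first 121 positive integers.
Σ_{n ≤ 121} σ(n) = 12106

Compute σ(n) for each 1 ≤ n ≤ 121: σ(1) = 1, σ(2) = 3, σ(3) = 4, σ(4) = 7, σ(5) = 6, σ(6) = 12, σ(7) = 8, σ(8) = 15, σ(9) = 13, σ(10) = 18, σ(11) = 12, σ(12) = 28, σ(13) = 14, σ(14) = 24, σ(15) = 24, σ(16) = 31, σ(17) = 18, σ(18) = 39, σ(19) = 20, σ(20) = 42, σ(21) = 32, σ(22) = 36, σ(23) = 24, σ(24) = 60, σ(25) = 31, σ(26) = 42, σ(27) = 40, σ(28) = 56, σ(29) = 30, σ(30) = 72, σ(31) = 32, σ(32) = 63, σ(33) = 48, σ(34) = 54, σ(35) = 48, σ(36) = 91, σ(37) = 38, σ(38) = 60, σ(39) = 56, σ(40) = 90, σ(41) = 42, σ(42) = 96, σ(43) = 44, σ(44) = 84, σ(45) = 78, σ(46) = 72, σ(47) = 48, σ(48) = 124, σ(49) = 57, σ(50) = 93, σ(51) = 72, σ(52) = 98, σ(53) = 54, σ(54) = 120, σ(55) = 72, σ(56) = 120, σ(57) = 80, σ(58) = 90, σ(59) = 60, σ(60) = 168, σ(61) = 62, σ(62) = 96, σ(63) = 104, σ(64) = 127, σ(65) = 84, σ(66) = 144, σ(67) = 68, σ(68) = 126, σ(69) = 96, σ(70) = 144, σ(71) = 72, σ(72) = 195, σ(73) = 74, σ(74) = 114, σ(75) = 124, σ(76) = 140, σ(77) = 96, σ(78) = 168, σ(79) = 80, σ(80) = 186, σ(81) = 121, σ(82) = 126, σ(83) = 84, σ(84) = 224, σ(85) = 108, σ(86) = 132, σ(87) = 120, σ(88) = 180, σ(89) = 90, σ(90) = 234, σ(91) = 112, σ(92) = 168, σ(93) = 128, σ(94) = 144, σ(95) = 120, σ(96) = 252, σ(97) = 98, σ(98) = 171, σ(99) = 156, σ(100) = 217, σ(101) = 102, σ(102) = 216, σ(103) = 104, σ(104) = 210, σ(105) = 192, σ(106) = 162, σ(107) = 108, σ(108) = 280, σ(109) = 110, σ(110) = 216, σ(111) = 152, σ(112) = 248, σ(113) = 114, σ(114) = 240, σ(115) = 144, σ(116) = 210, σ(117) = 182, σ(118) = 180, σ(119) = 144, σ(120) = 360, σ(121) = 133. Summing all 121 values: 12106. (Average order: Σ_{n ≤ x} σ(n) ~ (π²/12) x². For x = 121, (π²/12)·121² ≈ 12041.74.)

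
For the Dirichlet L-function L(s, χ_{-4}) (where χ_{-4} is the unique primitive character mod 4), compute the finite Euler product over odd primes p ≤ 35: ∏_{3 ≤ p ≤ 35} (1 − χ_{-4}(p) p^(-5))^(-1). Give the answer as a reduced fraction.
∏ = 52015810615424538455317584769582112629834289625/52216435813704314792391924764477903837266444288

The odd primes p ≤ 35 are [3, 5, 7, 11, 13, 17, 19, 23, 29, 31]. For each, χ(p) = 1 if p ≡ 1 mod 4, χ(p) = −1 if p ≡ 3 mod 4. Taking (1 − χ(p)/p^5)^(-1) = p^5/(p^5 − χ(p)): (1 − (-1)/3^5)^(-1) · (1 − (1)/5^5)^(-1) · (1 − (-1)/7^5)^(-1) · (1 − (-1)/11^5)^(-1) · (1 − (1)/13^5)^(-1) · (1 − (1)/17^5)^(-1) · (1 − (-1)/19^5)^(-1) · (1 − (-1)/23^5)^(-1) · (1 − (1)/29^5)^(-1) · (1 − (-1)/31^5)^(-1) = 52015810615424538455317584769582112629834289625/52216435813704314792391924764477903837266444288.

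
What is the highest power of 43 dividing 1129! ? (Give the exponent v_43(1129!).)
v_43(1129!) = 26

Legendre's formula: v_p(n!) = Σ_{k ≥ 1} ⌊n / p^k⌋. For p = 43, n = 1129, the terms are:
  ⌊1129/43^1⌋ = ⌊1129/43⌋ = 26
(the next term ⌊1129/43^2⌋ = 0, terminating the sum). Summing: v_43(1129!) = 26 = 26.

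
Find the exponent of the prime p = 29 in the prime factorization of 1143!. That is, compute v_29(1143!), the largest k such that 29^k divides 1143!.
v_29(1143!) = 40

Legendre's formula: v_p(n!) = Σ_{k ≥ 1} ⌊n / p^k⌋. For p = 29, n = 1143, the terms are:
  ⌊1143/29^1⌋ = ⌊1143/29⌋ = 39
  ⌊1143/29^2⌋ = ⌊1143/841⌋ = 1
(the next term ⌊1143/29^3⌋ = 0, terminating the sum). Summing: v_29(1143!) = 39 + 1 = 40.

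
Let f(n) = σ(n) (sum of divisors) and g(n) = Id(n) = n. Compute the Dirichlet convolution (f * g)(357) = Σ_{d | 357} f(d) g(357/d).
(σ * Id)(357) = 3675

Divisors of 357: [1, 3, 7, 17, 21, 51, 119, 357]. For each d | 357:
  d = 1: σ(1) · Id(357/1) = 1 · 357 = 357
  d = 3: σ(3) · Id(357/3) = 4 · 119 = 476
  d = 7: σ(7) · Id(357/7) = 8 · 51 = 408
  d = 17: σ(17) · Id(357/17) = 18 · 21 = 378
  d = 21: σ(21) · Id(357/21) = 32 · 17 = 544
  d = 51: σ(51) · Id(357/51) = 72 · 7 = 504
  d = 119: σ(119) · Id(357/119) = 144 · 3 = 432
  d = 357: σ(357) · Id(357/357) = 576 · 1 = 576
Summing: (σ * Id)(357) = 357 + 476 + 408 + 378 + 544 + 504 + 432 + 576 = 3675.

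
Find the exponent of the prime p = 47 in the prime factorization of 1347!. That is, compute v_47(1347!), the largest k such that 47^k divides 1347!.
v_47(1347!) = 28

Legendre's formula: v_p(n!) = Σ_{k ≥ 1} ⌊n / p^k⌋. For p = 47, n = 1347, the terms are:
  ⌊1347/47^1⌋ = ⌊1347/47⌋ = 28
(the next term ⌊1347/47^2⌋ = 0, terminating the sum). Summing: v_47(1347!) = 28 = 28.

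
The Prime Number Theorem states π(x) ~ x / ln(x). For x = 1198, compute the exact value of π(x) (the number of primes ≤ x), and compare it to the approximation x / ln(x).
π(1198) = 196;  x/ln(x) ≈ 169.01;  relative error ≈ 13.77%.

Directly count primes up to 1198: π(1198) = 196. The PNT approximation gives 1198/ln(1198) ≈ 1198/7.08841 ≈ 169.01. Relative error (π(x) − x/ln(x)) / π(x) ≈ 13.77%; the approximation is known to undercount slightly (Li(x) is a better estimate).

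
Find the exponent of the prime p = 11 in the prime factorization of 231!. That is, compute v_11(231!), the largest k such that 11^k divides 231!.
v_11(231!) = 22

Legendre's formula: v_p(n!) = Σ_{k ≥ 1} ⌊n / p^k⌋. For p = 11, n = 231, the terms are:
  ⌊231/11^1⌋ = ⌊231/11⌋ = 21
  ⌊231/11^2⌋ = ⌊231/121⌋ = 1
(the next term ⌊231/11^3⌋ = 0, terminating the sum). Summing: v_11(231!) = 21 + 1 = 22.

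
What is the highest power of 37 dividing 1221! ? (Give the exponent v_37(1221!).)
v_37(1221!) = 33

Legendre's formula: v_p(n!) = Σ_{k ≥ 1} ⌊n / p^k⌋. For p = 37, n = 1221, the terms are:
  ⌊1221/37^1⌋ = ⌊1221/37⌋ = 33
(the next term ⌊1221/37^2⌋ = 0, terminating the sum). Summing: v_37(1221!) = 33 = 33.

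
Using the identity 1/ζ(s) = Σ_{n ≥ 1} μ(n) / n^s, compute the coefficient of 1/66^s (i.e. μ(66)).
μ(66) = -1

Factor n = 66 = 2 · 3 · 11. μ(n) = 0 if any exponent ≥ 2 (not squarefree); otherwise μ(n) = (−1)^{ω(n)} where ω(n) is the number of distinct prime factors. Applying: μ(66) = -1.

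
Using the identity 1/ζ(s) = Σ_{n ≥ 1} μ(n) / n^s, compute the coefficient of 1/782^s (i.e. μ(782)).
μ(782) = -1

Factor n = 782 = 2 · 17 · 23. μ(n) = 0 if any exponent ≥ 2 (not squarefree); otherwise μ(n) = (−1)^{ω(n)} where ω(n) is the number of distinct prime factors. Applying: μ(782) = -1.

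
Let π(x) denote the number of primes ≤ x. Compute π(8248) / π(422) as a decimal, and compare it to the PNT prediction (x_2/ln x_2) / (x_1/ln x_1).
π(8248)/π(422) = 1035/82 ≈ 12.6220;  PNT prediction ≈ 13.1019.

π(422) = 82 and π(8248) = 1035, so π(8248)/π(422) ≈ 12.6220. The PNT-predicted ratio is (8248/ln(8248)) / (422/ln(422)) ≈ 13.1019. The two agree to within a few percent, as expected.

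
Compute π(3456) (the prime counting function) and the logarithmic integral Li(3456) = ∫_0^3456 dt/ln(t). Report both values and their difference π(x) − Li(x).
π(3456) = 482;  Li(3456) ≈ 499.20;  π(x) − Li(x) ≈ -17.20.

Direct count of primes ≤ 3456 gives π(3456) = 482. Numerical evaluation of the logarithmic integral gives Li(3456) ≈ 499.20. The difference π(x) − Li(x) ≈ -17.20 is typically negative for small/moderate x (Li(x) overestimates), though Littlewood's theorem shows this sign changes infinitely often.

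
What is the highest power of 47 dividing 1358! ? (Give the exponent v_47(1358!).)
v_47(1358!) = 28

Legendre's formula: v_p(n!) = Σ_{k ≥ 1} ⌊n / p^k⌋. For p = 47, n = 1358, the terms are:
  ⌊1358/47^1⌋ = ⌊1358/47⌋ = 28
(the next term ⌊1358/47^2⌋ = 0, terminating the sum). Summing: v_47(1358!) = 28 = 28.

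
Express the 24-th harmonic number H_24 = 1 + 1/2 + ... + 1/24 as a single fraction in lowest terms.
H_24 = 1347822955/356948592

Direct summation: H_24 = 1 + 1/2 + ... + 1/24. The least common denominator is lcm(1, ..., 24) = 5354228880; over this denominator the numerator is 5354228880 + 2677114440 + 1784742960 + 1338557220 + 1070845776 + 892371480 + 764889840 + 669278610 + 594914320 + 535422888 + 486748080 + 446185740 + 411863760 + 382444920 + 356948592 + 334639305 + 314954640 + 297457160 + 281801520 + 267711444 + 254963280 + 243374040 + 232792560 + 223092870 = 20217344325, so H_24 = 20217344325/5354228880; reducing by gcd(20217344325, 5354228880) = 15 gives 1347822955/356948592 ≈ 3.77596. (The PNT-adjacent estimate ln(24) + γ ≈ 3.75527 matches within O(1/n).)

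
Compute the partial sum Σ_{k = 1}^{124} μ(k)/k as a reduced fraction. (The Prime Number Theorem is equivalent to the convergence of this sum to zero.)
Σ μ(k)/k = 23090940688334333795050585396213953208427071/3161005464041760778814520629154366249327468699

Values of μ(k) for 1 ≤ k ≤ 124: μ(1) = 1, μ(2) = -1, μ(3) = -1, μ(5) = -1, μ(6) = 1, μ(7) = -1, μ(10) = 1, μ(11) = -1, μ(13) = -1, μ(14) = 1, μ(15) = 1, μ(17) = -1, μ(19) = -1, μ(21) = 1, μ(22) = 1, μ(23) = -1, μ(26) = 1, μ(29) = -1, μ(30) = -1, μ(31) = -1, μ(33) = 1, μ(34) = 1, μ(35) = 1, μ(37) = -1, μ(38) = 1, μ(39) = 1, μ(41) = -1, μ(42) = -1, μ(43) = -1, μ(46) = 1, μ(47) = -1, μ(51) = 1, μ(53) = -1, μ(55) = 1, μ(57) = 1, μ(58) = 1, μ(59) = -1, μ(61) = -1, μ(62) = 1, μ(65) = 1, μ(66) = -1, μ(67) = -1, μ(69) = 1, μ(70) = -1, μ(71) = -1, μ(73) = -1, μ(74) = 1, μ(77) = 1, μ(78) = -1, μ(79) = -1, μ(82) = 1, μ(83) = -1, μ(85) = 1, μ(86) = 1, μ(87) = 1, μ(89) = -1, μ(91) = 1, μ(93) = 1, μ(94) = 1, μ(95) = 1, μ(97) = -1, μ(101) = -1, μ(102) = -1, μ(103) = -1, μ(105) = -1, μ(106) = 1, μ(107) = -1, μ(109) = -1, μ(110) = -1, μ(111) = 1, μ(113) = -1, μ(114) = -1, μ(115) = 1, μ(118) = 1, μ(119) = 1, μ(122) = 1, μ(123) = 1, with μ = 0 on non-squarefree integers. Summing μ(k)/k for k where μ(k) ≠ 0 gives 23090940688334333795050585396213953208427071/3161005464041760778814520629154366249327468699 ≈ 0.0073. (PNT ⟺ this sum → 0 as n → ∞.)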